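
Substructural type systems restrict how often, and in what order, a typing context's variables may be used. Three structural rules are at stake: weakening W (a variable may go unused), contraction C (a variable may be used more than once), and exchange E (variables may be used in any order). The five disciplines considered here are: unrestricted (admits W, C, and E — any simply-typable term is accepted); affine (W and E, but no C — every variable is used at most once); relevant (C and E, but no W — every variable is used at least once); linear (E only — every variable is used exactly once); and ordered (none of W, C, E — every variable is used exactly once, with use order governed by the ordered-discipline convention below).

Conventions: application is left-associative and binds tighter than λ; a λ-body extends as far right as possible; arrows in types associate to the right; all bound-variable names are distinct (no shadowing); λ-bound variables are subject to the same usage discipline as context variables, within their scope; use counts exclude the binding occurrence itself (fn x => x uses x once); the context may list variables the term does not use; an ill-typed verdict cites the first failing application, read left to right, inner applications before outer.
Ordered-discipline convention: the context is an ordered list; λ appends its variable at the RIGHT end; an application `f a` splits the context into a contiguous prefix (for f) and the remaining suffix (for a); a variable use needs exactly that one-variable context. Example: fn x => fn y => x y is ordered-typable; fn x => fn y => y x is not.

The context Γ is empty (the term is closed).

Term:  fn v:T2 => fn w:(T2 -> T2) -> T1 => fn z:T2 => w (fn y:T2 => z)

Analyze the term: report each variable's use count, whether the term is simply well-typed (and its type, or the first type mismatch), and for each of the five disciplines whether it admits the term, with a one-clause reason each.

usage: v [bound]: 0, w [bound]: 1, z [bound]: 1, y [bound]: 0
order of uses: w, z
typing: the term checks, with type T2 -> ((T2 -> T2) -> T1) -> T2 -> T1
ordered: ✗ — v, y left unused
linear: ✗ — v, y left unused
affine: ✓ — at most one use each (v, w, z, y)
relevant: ✗ — v, y left unused
unrestricted: ✓ — well-typed at T2 -> ((T2 -> T2) -> T1) -> T2 -> T1; no restrictions here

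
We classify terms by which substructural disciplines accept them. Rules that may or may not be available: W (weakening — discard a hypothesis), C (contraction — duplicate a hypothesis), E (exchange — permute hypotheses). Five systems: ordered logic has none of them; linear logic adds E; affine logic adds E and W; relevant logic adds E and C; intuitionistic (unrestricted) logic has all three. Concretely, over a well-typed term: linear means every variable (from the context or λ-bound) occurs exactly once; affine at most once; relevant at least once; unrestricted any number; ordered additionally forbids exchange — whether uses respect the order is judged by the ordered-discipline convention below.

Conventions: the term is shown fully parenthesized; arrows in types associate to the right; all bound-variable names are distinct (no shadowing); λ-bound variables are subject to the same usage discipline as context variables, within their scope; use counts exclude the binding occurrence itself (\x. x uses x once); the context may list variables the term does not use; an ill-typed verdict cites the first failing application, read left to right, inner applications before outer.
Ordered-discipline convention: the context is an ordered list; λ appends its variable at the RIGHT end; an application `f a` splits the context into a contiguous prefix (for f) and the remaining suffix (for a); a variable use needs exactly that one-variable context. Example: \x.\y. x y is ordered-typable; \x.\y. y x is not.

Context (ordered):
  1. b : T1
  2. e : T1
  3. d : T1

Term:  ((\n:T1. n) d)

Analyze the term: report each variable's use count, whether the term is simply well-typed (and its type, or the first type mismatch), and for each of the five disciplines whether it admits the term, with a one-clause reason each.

variable uses: b=0, e=0, d=1, n (λ-bound)=1
uses in reading order: n, d
typing: the term checks, with type T1
ordered: ✗, b, e never used (weakening)
linear: ✗, b, e never used (weakening)
affine: ✓, no duplicate uses among b, e, d, n
relevant: ✗, b, e never used (weakening)
unrestricted: ✓, simply typable at T1; W, C, E all held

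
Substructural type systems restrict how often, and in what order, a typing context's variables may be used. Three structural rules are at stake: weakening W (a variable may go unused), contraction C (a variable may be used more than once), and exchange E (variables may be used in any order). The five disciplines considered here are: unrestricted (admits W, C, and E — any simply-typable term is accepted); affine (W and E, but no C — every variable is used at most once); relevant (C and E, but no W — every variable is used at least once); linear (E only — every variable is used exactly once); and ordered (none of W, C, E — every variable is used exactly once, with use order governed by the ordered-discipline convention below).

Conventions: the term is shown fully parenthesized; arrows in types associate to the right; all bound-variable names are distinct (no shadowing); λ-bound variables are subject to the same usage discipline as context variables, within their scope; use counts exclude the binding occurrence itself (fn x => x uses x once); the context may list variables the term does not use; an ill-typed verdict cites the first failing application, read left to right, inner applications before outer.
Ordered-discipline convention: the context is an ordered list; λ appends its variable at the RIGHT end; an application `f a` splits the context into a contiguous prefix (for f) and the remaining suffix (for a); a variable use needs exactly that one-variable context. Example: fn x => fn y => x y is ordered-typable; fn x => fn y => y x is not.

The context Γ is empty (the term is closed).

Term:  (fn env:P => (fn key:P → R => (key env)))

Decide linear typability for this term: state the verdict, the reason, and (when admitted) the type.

yes — each of env, key used exactly once; term : P → (P → R) → R
usage: env [bound]: 1×, key [bound]: 1×
use order (left to right): key, env
typing: well-typed — term : P → (P → R) → R
across the five disciplines: ordered ✗; linear ✓; affine ✓; relevant ✓; unrestricted ✓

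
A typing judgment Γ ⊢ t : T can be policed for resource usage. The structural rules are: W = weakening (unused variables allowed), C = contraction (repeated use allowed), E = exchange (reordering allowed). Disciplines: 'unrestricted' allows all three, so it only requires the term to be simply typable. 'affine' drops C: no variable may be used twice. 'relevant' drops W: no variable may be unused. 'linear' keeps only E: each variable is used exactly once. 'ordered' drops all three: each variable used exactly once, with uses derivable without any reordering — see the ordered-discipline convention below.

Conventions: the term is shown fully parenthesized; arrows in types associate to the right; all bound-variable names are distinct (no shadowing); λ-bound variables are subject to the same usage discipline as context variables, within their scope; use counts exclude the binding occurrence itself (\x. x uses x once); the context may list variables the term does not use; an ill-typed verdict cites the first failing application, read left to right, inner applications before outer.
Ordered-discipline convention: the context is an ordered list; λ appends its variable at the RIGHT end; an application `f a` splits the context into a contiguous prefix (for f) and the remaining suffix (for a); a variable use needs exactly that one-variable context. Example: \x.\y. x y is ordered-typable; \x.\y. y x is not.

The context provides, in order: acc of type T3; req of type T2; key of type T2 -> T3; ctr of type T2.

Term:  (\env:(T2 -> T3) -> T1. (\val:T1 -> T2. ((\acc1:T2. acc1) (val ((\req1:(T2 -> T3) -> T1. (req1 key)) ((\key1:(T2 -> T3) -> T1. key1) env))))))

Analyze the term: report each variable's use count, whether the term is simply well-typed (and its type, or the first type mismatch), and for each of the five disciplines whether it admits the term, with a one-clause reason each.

use counts: acc: 0×; req: 0×; key: 1×; ctr: 0×; env [bound]: 1×; val [bound]: 1×; acc1 [bound]: 1×; req1 [bound]: 1×; key1 [bound]: 1×
order of uses: acc1, val, req1, key, key1, env
typing: well-typed — term : ((T2 -> T3) -> T1) -> (T1 -> T2) -> T2
ordered: ✗ — needs weakening: acc, req, ctr unused
linear: ✗ — needs weakening: acc, req, ctr unused
affine: ✓ — none of acc, req, key, ctr, env, val, acc1, req1, key1 used more than once
relevant: ✗ — needs weakening: acc, req, ctr unused
unrestricted: ✓ — simply typable at ((T2 -> T3) -> T1) -> (T1 -> T2) -> T2; W, C, E all held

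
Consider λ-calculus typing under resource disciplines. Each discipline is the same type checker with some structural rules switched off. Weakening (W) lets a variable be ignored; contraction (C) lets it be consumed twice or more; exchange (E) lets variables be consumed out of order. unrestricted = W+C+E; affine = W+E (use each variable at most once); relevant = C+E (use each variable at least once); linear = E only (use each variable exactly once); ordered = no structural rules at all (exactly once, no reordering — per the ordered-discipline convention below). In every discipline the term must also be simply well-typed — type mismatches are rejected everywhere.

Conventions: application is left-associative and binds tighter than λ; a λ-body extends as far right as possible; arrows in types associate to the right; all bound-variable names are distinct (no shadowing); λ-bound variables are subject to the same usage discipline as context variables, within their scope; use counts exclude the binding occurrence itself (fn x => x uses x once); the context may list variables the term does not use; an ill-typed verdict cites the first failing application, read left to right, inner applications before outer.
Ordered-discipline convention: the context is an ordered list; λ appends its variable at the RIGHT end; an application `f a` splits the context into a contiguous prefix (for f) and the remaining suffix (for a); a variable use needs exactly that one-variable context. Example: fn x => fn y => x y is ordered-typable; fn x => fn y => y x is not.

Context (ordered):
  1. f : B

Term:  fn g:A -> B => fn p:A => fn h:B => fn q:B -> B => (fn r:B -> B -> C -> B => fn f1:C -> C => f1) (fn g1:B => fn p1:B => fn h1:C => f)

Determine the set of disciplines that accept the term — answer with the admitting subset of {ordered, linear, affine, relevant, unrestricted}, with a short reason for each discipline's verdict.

accepted by: affine, unrestricted
use counts: f: 1×, g [bound]: 0×, p [bound]: 0×, h [bound]: 0×, q [bound]: 0×, r [bound]: 0×, f1 [bound]: 1×, g1 [bound]: 0×, p1 [bound]: 0×, h1 [bound]: 0×
uses in reading order: f1, f
typing: ✓ — (A -> B) -> A -> B -> (B -> B) -> (C -> C) -> C -> C
ordered ✗ (unused: g, p, h, q, r, g1, p1, h1 — weakening required)
linear ✗ (unused: g, p, h, q, r, g1, p1, h1 — weakening required)
affine ✓ (at most one use each (f, g, p, h, q, r, f1, g1, p1, h1))
relevant ✗ (unused: g, p, h, q, r, g1, p1, h1 — weakening required)
unrestricted ✓ (simply typable at (A -> B) -> A -> B -> (B -> B) -> (C -> C) -> C -> C; W, C, E all held)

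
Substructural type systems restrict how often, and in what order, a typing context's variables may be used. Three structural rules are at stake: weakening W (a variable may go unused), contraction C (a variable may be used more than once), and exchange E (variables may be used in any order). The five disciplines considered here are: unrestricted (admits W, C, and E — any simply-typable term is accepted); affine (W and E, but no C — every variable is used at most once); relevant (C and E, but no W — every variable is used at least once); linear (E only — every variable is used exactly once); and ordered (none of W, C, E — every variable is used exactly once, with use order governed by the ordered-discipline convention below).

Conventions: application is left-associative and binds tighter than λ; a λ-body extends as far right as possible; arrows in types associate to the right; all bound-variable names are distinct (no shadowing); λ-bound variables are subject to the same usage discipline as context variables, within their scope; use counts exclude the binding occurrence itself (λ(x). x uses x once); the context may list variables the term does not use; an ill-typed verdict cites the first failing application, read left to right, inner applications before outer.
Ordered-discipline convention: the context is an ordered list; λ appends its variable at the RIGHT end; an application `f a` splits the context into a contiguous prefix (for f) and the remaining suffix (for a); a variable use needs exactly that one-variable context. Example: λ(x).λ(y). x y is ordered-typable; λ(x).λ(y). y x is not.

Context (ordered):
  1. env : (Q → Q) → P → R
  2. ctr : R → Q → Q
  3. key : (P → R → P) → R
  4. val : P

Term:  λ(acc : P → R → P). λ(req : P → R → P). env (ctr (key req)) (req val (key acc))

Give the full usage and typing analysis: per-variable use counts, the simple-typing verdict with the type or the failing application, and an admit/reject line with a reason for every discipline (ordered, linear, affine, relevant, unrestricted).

usage: env: 1×, ctr: 1×, key: 2×, val: 1×, acc (bound): 1×, req (bound): 2×
use order (left to right): env, ctr, key, req, req, val, key, acc
typing: the term checks, with type (P → R → P) → (P → R → P) → R
ordered ✗ (needs contraction — key ×2, req ×2)
linear ✗ (needs contraction — key ×2, req ×2)
affine ✗ (needs contraction — key ×2, req ×2)
relevant ✓ (env, ctr, key, val, acc, req: all used, weakening unneeded)
unrestricted ✓ (well-typed at (P → R → P) → (P → R → P) → R; no restrictions here)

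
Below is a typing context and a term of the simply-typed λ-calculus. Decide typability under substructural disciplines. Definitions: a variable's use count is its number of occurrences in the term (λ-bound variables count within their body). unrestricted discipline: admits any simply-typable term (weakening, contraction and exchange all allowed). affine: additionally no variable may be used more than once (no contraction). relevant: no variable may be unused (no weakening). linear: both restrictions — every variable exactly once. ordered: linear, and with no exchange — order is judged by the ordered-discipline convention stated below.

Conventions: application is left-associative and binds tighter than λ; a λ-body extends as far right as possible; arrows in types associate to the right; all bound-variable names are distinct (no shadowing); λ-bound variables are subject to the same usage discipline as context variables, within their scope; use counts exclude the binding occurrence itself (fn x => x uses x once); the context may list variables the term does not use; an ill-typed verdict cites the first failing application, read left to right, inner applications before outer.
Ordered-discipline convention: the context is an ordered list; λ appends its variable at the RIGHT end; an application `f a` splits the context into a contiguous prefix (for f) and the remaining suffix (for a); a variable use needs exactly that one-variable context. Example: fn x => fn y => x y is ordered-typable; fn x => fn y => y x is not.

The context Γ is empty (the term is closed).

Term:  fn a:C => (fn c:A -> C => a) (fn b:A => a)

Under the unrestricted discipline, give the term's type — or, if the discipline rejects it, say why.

term : C -> C
use counts: a [bound]: 2×, c [bound]: 0×, b [bound]: 0×
left-to-right use order: a, a
typing: well-typed at C -> C
across the five disciplines: ordered ✗ · linear ✗ · affine ✗ · relevant ✗ · unrestricted ✓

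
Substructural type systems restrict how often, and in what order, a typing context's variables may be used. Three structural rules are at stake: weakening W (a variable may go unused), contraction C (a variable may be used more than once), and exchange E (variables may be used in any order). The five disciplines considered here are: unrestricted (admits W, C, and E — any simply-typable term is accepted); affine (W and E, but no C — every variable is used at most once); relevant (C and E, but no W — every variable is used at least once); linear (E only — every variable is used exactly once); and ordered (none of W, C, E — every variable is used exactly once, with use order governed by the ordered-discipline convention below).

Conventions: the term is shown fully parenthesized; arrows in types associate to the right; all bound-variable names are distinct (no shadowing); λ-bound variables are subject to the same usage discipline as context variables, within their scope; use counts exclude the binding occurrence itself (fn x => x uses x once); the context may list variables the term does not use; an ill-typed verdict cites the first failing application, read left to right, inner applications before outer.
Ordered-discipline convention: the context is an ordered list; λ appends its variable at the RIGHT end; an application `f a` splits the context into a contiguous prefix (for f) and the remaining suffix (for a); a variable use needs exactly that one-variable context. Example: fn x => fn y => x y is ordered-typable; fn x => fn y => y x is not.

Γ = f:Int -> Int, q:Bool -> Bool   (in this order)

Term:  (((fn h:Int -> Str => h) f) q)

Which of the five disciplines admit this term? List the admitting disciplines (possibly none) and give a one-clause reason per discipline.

admitting disciplines: none
use counts: f: 1; q: 1; h [bound]: 1
use order (left to right): h, f, q
typing: ill-typed: a function awaiting Int -> Str gets Int -> Int
ordered: ✗ — fails simple typing
linear: ✗ — a type mismatch blocks all five
affine: ✗ — the type mismatch rejects it
relevant: ✗ — not simply typable
unrestricted: ✗ — fails simple typing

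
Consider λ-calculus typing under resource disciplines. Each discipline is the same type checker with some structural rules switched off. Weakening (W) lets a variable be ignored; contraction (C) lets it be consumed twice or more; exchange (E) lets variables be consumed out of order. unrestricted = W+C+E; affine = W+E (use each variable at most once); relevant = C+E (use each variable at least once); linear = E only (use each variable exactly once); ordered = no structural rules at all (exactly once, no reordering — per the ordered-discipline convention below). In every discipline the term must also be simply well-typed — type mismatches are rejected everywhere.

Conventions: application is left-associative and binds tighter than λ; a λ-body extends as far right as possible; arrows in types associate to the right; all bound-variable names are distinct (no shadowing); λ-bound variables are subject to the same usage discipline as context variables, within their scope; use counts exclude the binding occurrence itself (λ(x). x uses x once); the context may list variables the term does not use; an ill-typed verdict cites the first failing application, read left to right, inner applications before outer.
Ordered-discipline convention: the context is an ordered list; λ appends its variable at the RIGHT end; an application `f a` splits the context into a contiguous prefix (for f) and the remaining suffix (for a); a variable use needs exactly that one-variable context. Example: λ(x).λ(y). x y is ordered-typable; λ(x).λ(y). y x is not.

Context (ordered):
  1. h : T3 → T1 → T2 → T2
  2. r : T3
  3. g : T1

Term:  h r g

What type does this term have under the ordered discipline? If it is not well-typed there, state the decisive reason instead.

term : T2 → T2
use counts: h ×1; r ×1; g ×1
uses in reading order: h, r, g
typing: the term checks, with type T2 → T2
all disciplines: ordered ✓; linear ✓; affine ✓; relevant ✓; unrestricted ✓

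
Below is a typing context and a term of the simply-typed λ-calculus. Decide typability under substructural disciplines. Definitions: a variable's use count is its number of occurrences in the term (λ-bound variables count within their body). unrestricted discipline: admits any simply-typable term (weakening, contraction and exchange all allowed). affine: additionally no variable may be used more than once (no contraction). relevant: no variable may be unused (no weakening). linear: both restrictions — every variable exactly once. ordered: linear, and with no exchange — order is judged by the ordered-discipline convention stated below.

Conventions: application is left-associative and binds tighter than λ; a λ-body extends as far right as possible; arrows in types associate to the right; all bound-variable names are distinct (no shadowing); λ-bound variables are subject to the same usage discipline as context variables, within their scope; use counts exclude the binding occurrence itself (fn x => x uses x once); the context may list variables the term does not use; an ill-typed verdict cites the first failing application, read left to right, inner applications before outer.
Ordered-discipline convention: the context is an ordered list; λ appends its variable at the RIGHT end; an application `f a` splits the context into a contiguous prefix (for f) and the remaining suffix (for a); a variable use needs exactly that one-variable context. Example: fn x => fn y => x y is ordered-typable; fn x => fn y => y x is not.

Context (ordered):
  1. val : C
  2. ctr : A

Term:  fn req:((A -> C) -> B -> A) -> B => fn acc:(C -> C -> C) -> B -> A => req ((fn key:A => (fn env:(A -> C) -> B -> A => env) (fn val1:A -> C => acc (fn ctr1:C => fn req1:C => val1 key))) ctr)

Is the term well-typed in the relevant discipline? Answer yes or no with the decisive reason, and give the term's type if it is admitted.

no — unused: val, ctr1, req1 — weakening required
usage: val: 0×, ctr: 1×, req [bound]: 1×, acc [bound]: 1×, key [bound]: 1×, env [bound]: 1×, val1 [bound]: 1×, ctr1 [bound]: 0×, req1 [bound]: 0×
order of uses: req, env, acc, val1, key, ctr
typing: well-typed — term : (((A -> C) -> B -> A) -> B) -> ((C -> C -> C) -> B -> A) -> B
summary: ordered ✗, linear ✗, affine ✓, relevant ✗, unrestricted ✓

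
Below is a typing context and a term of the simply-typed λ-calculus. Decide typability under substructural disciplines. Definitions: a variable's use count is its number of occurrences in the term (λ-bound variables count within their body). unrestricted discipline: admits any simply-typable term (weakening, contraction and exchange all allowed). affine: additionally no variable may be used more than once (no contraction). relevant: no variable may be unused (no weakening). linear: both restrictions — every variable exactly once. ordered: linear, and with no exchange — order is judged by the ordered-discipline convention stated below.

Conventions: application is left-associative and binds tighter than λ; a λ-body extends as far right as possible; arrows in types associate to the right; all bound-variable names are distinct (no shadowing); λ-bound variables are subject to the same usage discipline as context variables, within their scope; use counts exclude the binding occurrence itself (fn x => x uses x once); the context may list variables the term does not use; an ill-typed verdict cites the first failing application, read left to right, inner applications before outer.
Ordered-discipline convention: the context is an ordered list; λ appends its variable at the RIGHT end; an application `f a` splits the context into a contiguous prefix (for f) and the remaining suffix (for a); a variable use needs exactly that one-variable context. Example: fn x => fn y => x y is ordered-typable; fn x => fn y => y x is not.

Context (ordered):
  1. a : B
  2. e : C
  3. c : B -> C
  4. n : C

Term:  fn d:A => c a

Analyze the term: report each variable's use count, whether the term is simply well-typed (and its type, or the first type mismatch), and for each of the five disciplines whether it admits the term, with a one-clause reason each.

usage: a ×1, e ×0, c ×1, n ×0, d (bound) ×0
uses in reading order: c, a
typing: the term checks, with type A -> C
ordered ✗ (e, n, d never used (weakening))
linear ✗ (e, n, d never used (weakening))
affine ✓ (a, e, c, n, d: no repeats, contraction unneeded)
relevant ✗ (e, n, d never used (weakening))
unrestricted ✓ (typability at A -> C is all that's needed)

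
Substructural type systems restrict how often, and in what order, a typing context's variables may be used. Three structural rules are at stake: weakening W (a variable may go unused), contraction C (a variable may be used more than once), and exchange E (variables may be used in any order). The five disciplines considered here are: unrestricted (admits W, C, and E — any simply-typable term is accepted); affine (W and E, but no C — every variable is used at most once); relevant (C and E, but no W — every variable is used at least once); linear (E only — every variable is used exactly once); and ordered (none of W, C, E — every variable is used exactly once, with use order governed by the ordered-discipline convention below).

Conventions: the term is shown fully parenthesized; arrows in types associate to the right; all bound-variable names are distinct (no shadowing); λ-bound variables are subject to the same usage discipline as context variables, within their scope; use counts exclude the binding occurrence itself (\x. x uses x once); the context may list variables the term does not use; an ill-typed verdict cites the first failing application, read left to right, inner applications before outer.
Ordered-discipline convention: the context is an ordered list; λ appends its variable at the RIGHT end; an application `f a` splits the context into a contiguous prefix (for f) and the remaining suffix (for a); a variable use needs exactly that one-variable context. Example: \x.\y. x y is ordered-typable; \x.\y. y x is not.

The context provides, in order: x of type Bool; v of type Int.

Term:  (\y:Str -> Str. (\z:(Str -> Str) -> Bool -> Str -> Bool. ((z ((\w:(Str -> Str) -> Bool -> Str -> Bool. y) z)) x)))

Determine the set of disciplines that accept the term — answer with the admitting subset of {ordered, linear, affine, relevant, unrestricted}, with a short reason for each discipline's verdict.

admitted by: unrestricted
usage: x ×1, v ×0, y [bound] ×1, z [bound] ×2, w [bound] ×0
uses in reading order: z, y, z, x
typing: the term checks, with type (Str -> Str) -> ((Str -> Str) -> Bool -> Str -> Bool) -> Str -> Bool
ordered: ✗ — repeated use of z ×2; v, w left unused
linear: ✗ — repeated use of z ×2; v, w left unused
affine: ✗ — repeated use of z ×2
relevant: ✗ — v, w left unused
unrestricted: ✓ — type-checks ((Str -> Str) -> ((Str -> Str) -> Bool -> Str -> Bool) -> Str -> Bool) and nothing is barred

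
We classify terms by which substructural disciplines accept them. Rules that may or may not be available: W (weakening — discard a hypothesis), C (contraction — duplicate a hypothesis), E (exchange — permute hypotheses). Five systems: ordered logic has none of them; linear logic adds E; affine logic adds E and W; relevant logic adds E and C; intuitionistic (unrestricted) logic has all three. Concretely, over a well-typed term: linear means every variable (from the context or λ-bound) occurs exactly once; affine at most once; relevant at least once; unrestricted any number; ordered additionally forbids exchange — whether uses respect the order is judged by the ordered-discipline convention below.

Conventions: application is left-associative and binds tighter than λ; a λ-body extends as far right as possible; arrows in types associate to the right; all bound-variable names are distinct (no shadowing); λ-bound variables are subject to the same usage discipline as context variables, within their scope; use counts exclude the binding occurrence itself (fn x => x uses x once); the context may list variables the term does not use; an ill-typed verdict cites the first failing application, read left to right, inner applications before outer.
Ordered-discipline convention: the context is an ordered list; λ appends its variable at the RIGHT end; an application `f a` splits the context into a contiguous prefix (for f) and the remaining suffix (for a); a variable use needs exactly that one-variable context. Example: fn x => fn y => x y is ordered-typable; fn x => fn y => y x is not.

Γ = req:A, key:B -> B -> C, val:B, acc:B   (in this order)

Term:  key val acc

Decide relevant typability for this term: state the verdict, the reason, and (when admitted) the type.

no — req left unused
usage: req: 0×, key: 1×, val: 1×, acc: 1×
order of uses: key, val, acc
typing: the term checks, with type C
summary: ordered ✗; linear ✗; affine ✓; relevant ✗; unrestricted ✓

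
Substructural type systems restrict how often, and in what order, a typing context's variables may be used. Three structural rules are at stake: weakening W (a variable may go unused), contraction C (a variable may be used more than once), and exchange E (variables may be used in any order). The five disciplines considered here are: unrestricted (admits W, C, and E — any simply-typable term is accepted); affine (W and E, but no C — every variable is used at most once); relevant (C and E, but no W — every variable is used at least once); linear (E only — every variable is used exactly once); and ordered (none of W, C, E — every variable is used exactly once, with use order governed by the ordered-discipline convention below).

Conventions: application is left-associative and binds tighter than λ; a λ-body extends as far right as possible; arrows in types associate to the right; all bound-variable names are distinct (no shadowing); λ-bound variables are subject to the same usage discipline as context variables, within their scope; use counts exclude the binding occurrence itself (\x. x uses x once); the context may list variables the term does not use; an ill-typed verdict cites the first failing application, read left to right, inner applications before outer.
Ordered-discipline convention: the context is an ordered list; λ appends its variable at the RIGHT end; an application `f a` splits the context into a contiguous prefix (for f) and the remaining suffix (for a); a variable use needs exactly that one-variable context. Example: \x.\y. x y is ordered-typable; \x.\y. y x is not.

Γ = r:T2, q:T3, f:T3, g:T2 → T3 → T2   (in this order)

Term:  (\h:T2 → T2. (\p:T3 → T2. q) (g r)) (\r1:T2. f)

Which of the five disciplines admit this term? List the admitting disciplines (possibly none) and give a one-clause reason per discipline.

admitting disciplines: none
counts: r: 1×, q: 1×, f: 1×, g: 1×, h (λ-bound): 0×, p (λ-bound): 0×, r1 (λ-bound): 0×
uses in reading order: q, g, r, f
typing: ill-typed: an application expects T2 → T2 but receives T2 → T3
ordered: ✗, a type mismatch blocks all five
linear: ✗, the type mismatch rejects it
affine: ✗, not simply typable
relevant: ✗, fails simple typing
unrestricted: ✗, a type mismatch blocks all five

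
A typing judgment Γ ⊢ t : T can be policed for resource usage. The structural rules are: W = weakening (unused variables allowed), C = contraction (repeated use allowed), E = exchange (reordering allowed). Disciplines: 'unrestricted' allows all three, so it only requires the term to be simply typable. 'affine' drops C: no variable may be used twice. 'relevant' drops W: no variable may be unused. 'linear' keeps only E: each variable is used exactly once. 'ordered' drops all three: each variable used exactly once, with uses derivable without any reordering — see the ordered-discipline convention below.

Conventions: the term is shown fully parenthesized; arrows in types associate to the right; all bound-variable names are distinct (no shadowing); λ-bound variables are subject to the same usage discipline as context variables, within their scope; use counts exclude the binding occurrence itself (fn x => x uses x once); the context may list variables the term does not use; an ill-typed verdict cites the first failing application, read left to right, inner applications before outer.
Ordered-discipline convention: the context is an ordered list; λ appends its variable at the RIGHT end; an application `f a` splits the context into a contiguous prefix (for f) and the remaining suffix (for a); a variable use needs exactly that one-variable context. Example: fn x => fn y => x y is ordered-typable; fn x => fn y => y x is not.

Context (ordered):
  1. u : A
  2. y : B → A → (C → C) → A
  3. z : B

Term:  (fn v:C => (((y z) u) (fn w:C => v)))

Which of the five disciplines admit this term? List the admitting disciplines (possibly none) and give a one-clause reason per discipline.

admitting disciplines: affine, unrestricted
use counts: u: 1; y: 1; z: 1; v (bound): 1; w (bound): 0
left-to-right use order: y, z, u, v
typing: well-typed at C → A
ordered: ✗, w left unused
linear: ✗, w left unused
affine: ✓, none of u, y, z, v, w used more than once
relevant: ✗, w left unused
unrestricted: ✓, simply typable at C → A; W, C, E all held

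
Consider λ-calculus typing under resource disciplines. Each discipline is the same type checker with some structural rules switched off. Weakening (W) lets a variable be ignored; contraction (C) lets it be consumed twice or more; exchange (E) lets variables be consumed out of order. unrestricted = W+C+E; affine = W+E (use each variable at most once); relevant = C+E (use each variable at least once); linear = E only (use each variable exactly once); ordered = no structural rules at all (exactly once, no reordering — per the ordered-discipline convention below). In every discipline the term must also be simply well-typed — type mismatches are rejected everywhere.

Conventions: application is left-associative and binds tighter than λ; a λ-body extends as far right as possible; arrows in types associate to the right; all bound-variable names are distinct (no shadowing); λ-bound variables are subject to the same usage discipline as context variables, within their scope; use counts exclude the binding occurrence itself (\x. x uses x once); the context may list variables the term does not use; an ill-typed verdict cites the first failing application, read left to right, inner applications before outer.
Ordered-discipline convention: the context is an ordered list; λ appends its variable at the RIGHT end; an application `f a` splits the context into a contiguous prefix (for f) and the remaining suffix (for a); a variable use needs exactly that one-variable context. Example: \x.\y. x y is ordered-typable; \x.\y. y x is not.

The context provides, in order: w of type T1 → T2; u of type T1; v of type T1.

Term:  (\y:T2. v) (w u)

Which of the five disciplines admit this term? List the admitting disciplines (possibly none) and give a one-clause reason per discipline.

accepted by: affine, unrestricted
variable uses: w=1, u=1, v=1, y [bound]=0
uses in reading order: v, w, u
typing: well-typed at T1
ordered ✗ (y left unused)
linear ✗ (y left unused)
affine ✓ (no duplicate uses among w, u, v, y)
relevant ✗ (y left unused)
unrestricted ✓ (simply typable at T1; W, C, E all held)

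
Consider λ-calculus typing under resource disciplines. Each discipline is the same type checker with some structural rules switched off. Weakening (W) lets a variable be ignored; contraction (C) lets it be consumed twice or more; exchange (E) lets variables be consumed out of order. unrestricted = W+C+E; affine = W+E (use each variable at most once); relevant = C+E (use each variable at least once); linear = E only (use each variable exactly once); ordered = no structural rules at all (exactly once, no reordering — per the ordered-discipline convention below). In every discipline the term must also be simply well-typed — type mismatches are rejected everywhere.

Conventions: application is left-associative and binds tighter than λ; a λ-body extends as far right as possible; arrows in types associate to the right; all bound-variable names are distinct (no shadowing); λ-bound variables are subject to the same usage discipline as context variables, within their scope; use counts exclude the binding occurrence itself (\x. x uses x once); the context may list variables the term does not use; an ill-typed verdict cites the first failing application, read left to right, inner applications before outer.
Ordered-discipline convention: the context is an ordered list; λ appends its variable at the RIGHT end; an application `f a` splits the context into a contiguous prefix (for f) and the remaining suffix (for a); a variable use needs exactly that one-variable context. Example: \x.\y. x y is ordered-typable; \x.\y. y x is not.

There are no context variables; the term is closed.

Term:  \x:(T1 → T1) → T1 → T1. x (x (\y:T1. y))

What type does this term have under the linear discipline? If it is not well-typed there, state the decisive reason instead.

not well-typed under linear — repeated use of x ×2
usage: x (λ-bound)=2; y (λ-bound)=1
use order (left to right): x, x, y
typing: the term checks, with type ((T1 → T1) → T1 → T1) → T1 → T1
across the five disciplines: ordered ✗ · linear ✗ · affine ✗ · relevant ✓ · unrestricted ✓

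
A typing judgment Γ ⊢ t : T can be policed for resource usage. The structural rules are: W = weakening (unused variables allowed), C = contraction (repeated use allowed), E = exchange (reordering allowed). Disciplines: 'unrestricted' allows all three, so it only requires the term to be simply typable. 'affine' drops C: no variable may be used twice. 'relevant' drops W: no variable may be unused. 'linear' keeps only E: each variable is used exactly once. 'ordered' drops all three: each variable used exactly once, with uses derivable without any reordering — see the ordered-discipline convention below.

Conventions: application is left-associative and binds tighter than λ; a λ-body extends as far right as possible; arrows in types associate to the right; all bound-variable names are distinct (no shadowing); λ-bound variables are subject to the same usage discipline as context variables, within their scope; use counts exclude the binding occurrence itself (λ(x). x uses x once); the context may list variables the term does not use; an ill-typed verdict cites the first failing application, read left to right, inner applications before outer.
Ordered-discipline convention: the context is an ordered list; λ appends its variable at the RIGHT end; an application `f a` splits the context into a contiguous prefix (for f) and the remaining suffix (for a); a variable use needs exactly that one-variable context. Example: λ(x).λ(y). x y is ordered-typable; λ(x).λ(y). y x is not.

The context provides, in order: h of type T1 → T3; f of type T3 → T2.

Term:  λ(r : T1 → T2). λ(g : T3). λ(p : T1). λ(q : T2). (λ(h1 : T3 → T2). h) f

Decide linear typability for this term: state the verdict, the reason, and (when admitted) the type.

no — r, g, p, q, h1 never used (weakening)
counts: h ×1, f ×1, r (bound) ×0, g (bound) ×0, p (bound) ×0, q (bound) ×0, h1 (bound) ×0
uses in reading order: h, f
typing: the term checks, with type (T1 → T2) → T3 → T1 → T2 → T1 → T3
all disciplines: ordered ✗ | linear ✗ | affine ✓ | relevant ✗ | unrestricted ✓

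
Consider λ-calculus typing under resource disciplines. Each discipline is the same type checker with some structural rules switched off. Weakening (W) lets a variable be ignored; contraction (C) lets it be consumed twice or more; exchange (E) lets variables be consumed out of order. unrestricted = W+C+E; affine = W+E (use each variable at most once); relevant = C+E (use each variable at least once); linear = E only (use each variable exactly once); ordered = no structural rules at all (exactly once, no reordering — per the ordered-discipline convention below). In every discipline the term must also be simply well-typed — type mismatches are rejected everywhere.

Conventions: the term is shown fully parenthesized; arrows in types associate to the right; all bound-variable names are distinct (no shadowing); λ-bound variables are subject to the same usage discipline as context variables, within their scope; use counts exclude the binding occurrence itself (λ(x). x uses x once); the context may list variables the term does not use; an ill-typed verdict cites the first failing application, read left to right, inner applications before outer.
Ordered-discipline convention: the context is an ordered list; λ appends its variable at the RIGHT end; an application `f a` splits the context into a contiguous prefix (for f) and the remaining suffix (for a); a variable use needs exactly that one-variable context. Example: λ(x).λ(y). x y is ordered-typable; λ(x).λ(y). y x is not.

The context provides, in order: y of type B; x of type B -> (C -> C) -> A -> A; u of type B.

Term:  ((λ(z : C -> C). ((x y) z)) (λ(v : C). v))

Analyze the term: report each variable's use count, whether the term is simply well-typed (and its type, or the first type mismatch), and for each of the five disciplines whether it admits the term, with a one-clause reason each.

usage: y=1; x=1; u=0; z [bound]=1; v [bound]=1
order of uses: x, y, z, v
typing: the term checks, with type A -> A
ordered: ✗, u left unused
linear: ✗, u left unused
affine: ✓, no duplicate uses among y, x, u, z, v
relevant: ✗, u left unused
unrestricted: ✓, typability at A -> A is all that's needed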